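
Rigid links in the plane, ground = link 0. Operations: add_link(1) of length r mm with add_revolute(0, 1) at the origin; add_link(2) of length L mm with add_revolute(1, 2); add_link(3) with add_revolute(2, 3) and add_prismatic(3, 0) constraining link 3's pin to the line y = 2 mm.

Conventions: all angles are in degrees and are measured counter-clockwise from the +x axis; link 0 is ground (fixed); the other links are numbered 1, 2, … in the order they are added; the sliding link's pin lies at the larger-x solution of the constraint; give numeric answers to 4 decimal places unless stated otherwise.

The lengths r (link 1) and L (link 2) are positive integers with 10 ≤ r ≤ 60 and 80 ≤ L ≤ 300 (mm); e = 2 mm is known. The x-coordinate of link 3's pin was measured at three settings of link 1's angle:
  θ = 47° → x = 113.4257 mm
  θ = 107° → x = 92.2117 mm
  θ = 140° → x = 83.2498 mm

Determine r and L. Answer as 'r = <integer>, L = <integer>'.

constraint per measurement: (x − r cos θ)² + (r sin θ − e)² = L²
subtracting the θ₁ and θ₂ equations cancels the r² and L² terms:
r = (x₁² − x₂²) / (2[(x₁cos θ₁ + e sin θ₁) − (x₂cos θ₂ + e sin θ₂)]) = 21.0000 → r = 21
L² = (x₁ − r cos θ₁)² + (r sin θ₁ − e)² = 9999.9978 → L = 100.0000 → L = 100
check at θ₃=140°: x = 83.2498 (printed 83.2498) ✓

r = 21, L = 100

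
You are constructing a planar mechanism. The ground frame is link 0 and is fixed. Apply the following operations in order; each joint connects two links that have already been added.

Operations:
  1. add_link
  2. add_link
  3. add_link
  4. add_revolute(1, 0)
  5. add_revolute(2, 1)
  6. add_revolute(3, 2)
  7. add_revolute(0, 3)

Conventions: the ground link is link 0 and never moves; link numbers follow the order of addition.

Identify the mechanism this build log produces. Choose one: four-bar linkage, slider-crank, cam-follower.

links: 4 (incl. ground); joints: 4 revolute, 0 prismatic, 0 higher (cam) pair, forming one closed loop
4 links in a single 4R loop → four-bar linkage

four-bar linkage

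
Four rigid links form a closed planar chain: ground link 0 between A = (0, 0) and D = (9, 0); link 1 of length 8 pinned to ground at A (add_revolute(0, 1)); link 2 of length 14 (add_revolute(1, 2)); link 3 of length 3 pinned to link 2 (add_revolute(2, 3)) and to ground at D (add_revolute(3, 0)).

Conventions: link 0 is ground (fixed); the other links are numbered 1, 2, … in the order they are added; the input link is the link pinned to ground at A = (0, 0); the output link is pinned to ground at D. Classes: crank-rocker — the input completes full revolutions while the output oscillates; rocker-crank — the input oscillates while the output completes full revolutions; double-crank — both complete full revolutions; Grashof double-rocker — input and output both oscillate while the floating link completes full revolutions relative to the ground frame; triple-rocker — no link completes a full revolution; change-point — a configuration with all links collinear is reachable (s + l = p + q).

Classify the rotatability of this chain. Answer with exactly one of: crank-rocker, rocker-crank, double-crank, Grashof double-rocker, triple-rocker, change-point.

lengths: ground=9, input=8, coupler=14, output=3
sorted: s=3 (shortest), l=14 (longest), p+q=17
s + l = 17 vs p + q = 17
s + l = p + q → change-point (collinear configuration reachable)

change-point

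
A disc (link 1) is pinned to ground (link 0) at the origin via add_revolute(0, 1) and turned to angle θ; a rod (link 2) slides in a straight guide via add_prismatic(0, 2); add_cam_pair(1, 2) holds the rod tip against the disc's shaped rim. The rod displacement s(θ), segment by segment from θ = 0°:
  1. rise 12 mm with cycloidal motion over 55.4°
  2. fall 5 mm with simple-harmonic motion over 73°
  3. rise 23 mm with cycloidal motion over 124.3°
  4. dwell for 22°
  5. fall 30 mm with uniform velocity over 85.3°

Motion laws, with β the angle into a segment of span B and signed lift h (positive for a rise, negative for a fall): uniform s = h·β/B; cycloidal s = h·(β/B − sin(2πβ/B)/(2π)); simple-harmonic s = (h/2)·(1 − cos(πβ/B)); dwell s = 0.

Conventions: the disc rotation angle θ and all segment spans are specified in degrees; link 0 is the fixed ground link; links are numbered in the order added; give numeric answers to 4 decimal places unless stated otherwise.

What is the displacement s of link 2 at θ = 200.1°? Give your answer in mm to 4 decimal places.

segment 1 (0° to 55.4°, cycloidal, h = 12) is passed completely: s = 0.0000 + (12) = 12.0000
segment 2 (55.4° to 128.4°, simple-harmonic, h = -5) is passed completely: s = 12.0000 + (-5) = 7.0000
θ = 200.1° falls in segment 3 (128.4° to 252.7°, cycloidal, h = 23): β = 200.1 − 128.4 = 71.7°, B = 124.3°; Δs = 23·(0.5768 − sin(2π·0.5768)/(2π)) = 14.9664; s = 7.0000 + 14.9664 = 21.9664

21.9664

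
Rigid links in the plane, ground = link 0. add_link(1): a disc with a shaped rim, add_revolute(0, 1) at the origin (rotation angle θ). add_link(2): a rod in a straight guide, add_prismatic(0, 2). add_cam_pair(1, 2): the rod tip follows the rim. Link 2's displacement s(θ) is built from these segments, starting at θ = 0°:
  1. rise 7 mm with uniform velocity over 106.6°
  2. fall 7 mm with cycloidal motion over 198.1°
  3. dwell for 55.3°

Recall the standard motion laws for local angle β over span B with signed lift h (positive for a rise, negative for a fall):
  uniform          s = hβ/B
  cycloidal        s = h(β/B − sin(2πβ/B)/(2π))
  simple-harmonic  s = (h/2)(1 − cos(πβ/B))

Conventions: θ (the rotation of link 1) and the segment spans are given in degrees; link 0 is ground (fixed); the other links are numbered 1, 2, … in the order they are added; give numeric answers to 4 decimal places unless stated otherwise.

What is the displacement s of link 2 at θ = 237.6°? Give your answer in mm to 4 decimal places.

segment 1 (0° to 106.6°, uniform, h = 7) is passed completely: s = 0.0000 + (7) = 7.0000
θ = 237.6° falls in segment 2 (106.6° to 304.7°, cycloidal, h = -7): β = 237.6 − 106.6 = 131°, B = 198.1°; Δs = -7·(0.6613 − sin(2π·0.6613)/(2π)) = -5.5744; s = 7.0000 − 5.5744 = 1.4256

1.4256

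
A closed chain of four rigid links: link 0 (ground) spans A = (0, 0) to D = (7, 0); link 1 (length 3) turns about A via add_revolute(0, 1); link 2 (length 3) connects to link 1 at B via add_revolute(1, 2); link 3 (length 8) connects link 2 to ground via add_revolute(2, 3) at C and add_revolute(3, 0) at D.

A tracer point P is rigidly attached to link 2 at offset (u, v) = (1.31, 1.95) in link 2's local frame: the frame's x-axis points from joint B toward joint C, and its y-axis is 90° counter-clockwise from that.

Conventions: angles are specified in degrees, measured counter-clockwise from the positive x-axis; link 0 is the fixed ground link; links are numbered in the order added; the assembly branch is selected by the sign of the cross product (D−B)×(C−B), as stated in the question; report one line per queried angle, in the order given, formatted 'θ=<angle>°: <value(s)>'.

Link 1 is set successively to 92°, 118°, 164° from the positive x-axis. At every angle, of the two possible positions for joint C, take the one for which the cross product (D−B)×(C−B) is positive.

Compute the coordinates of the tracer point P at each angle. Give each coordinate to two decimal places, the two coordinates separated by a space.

A=(0,0), D=(7.00,0)
θ=92°: B = A + 3.00·(cos92°, sin92°) = (-0.1047, 2.9982)
θ=92°: |BD| = 7.7114
θ=92°: circle(B,3.00) ∩ circle(D,8.00): a=0.2896, h=2.9860
θ=92°:   candidates: C₊=(1.3230,5.6367) cross=23.026; C₋=(-0.9989,0.1345) cross=-23.026
θ=92°:   branch + wants cross > 0 → take C=(1.3230,5.6367) (cross=23.026)
θ=92°: ex = (C−B)/|BC| = (0.4759,0.8795); ey = (-0.8795,0.4759)
θ=92°: P = B + 1.31·ex + 1.95·ey = (-1.1963,5.0783)
θ=118°: B = A + 3.00·(cos118°, sin118°) = (-1.4084, 2.6488)
θ=118°: |BD| = 8.8158
θ=118°: circle(B,3.00) ∩ circle(D,8.00): a=1.2885, h=2.7092
θ=118°:   candidates: C₊=(0.6346,4.8457) cross=23.884; C₋=(-0.9935,-0.3223) cross=-23.884
θ=118°:   branch + wants cross > 0 → take C=(0.6346,4.8457) (cross=23.884)
θ=118°: ex = (C−B)/|BC| = (0.6810,0.7323); ey = (-0.7323,0.6810)
θ=118°: P = B + 1.31·ex + 1.95·ey = (-1.9443,4.9361)
θ=164°: B = A + 3.00·(cos164°, sin164°) = (-2.8838, 0.8269)
θ=164°: |BD| = 9.9183
θ=164°: circle(B,3.00) ∩ circle(D,8.00): a=2.1865, h=2.0541
θ=164°:   candidates: C₊=(-0.5336,2.6915) cross=20.373; C₋=(-0.8761,-1.4023) cross=-20.373
θ=164°:   branch + wants cross > 0 → take C=(-0.5336,2.6915) (cross=20.373)
θ=164°: ex = (C−B)/|BC| = (0.7834,0.6215); ey = (-0.6215,0.7834)
θ=164°: P = B + 1.31·ex + 1.95·ey = (-3.0696,3.1687)

θ=92°: -1.20 5.08
θ=118°: -1.94 4.94
θ=164°: -3.07 3.17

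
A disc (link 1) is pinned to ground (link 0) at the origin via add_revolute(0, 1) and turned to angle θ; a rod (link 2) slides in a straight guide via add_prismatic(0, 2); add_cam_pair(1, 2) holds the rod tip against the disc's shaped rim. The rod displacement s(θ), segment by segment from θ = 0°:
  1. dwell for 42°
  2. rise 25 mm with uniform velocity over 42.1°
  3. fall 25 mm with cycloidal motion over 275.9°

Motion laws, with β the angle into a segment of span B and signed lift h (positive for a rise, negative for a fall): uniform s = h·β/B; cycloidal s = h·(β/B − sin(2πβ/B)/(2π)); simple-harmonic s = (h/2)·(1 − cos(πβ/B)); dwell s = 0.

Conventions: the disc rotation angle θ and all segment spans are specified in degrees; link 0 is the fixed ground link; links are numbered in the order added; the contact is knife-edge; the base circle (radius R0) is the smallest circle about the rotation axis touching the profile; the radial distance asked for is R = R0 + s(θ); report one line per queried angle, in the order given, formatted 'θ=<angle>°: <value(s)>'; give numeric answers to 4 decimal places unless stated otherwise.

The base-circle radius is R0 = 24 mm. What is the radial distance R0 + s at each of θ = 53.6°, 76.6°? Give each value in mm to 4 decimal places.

segment 1 (0° to 42°, dwell): s unchanged at 0.0000
θ = 53.6° falls in segment 2 (42° to 84.1°, uniform, h = 25): β = 53.6 − 42 = 11.6°, B = 42.1°; Δs = 25·11.6/42.1 = 6.8884; s = 0.0000 + 6.8884 = 6.8884
θ = 76.6° falls in segment 2 (42° to 84.1°, uniform, h = 25): β = 76.6 − 42 = 34.6°, B = 42.1°; Δs = 25·34.6/42.1 = 20.5463; s = 0.0000 + 20.5463 = 20.5463
θ=53.6°: R = R0 + s = 24 + 6.8884 = 30.8884
θ=76.6°: R = R0 + s = 24 + 20.5463 = 44.5463

θ=53.6°: 30.8884
θ=76.6°: 44.5463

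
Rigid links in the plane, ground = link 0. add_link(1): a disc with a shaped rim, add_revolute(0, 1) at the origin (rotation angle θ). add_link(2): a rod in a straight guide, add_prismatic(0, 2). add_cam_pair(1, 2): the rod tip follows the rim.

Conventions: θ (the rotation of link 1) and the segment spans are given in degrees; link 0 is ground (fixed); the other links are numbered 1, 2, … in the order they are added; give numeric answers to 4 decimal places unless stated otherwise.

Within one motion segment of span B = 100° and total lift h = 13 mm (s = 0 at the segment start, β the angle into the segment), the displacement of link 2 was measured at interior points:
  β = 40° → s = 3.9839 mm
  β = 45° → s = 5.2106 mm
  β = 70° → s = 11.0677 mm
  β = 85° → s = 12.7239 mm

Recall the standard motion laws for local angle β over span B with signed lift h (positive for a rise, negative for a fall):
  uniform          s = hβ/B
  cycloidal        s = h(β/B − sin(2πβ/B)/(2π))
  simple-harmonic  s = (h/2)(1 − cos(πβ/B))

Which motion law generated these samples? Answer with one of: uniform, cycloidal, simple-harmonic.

candidates at β/B = r: uniform s = h·r (linear in β); cycloidal s = h·(r − sin(2πr)/(2π)); simple-harmonic s = (h/2)(1 − cos(πr))
β=40°: printed 3.9839 | uniform 5.2000, cycloidal 3.9839, simple-harmonic 4.4914
β=45°: printed 5.2106 | uniform 5.8500, cycloidal 5.2106, simple-harmonic 5.4832
β=70°: printed 11.0677 | uniform 9.1000, cycloidal 11.0677, simple-harmonic 10.3206
β=85°: printed 12.7239 | uniform 11.0500, cycloidal 12.7239, simple-harmonic 12.2915
only one law matches every sample → cycloidal

cycloidal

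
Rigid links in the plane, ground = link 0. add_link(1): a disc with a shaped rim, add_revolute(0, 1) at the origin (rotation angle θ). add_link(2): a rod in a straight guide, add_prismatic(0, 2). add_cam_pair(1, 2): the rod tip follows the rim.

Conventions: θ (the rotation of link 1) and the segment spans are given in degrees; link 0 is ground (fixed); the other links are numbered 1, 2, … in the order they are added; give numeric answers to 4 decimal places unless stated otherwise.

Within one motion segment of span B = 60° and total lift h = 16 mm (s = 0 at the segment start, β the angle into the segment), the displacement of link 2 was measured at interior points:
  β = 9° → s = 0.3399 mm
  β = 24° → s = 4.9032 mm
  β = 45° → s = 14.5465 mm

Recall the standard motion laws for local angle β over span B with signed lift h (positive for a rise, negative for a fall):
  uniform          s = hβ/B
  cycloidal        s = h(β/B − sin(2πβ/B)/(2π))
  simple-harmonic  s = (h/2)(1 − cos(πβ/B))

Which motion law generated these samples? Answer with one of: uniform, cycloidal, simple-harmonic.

candidates at β/B = r: uniform s = h·r (linear in β); cycloidal s = h·(r − sin(2πr)/(2π)); simple-harmonic s = (h/2)(1 − cos(πr))
β=9°: printed 0.3399 | uniform 2.4000, cycloidal 0.3399, simple-harmonic 0.8719
β=24°: printed 4.9032 | uniform 6.4000, cycloidal 4.9032, simple-harmonic 5.5279
β=45°: printed 14.5465 | uniform 12.0000, cycloidal 14.5465, simple-harmonic 13.6569
only one law matches every sample → cycloidal

cycloidal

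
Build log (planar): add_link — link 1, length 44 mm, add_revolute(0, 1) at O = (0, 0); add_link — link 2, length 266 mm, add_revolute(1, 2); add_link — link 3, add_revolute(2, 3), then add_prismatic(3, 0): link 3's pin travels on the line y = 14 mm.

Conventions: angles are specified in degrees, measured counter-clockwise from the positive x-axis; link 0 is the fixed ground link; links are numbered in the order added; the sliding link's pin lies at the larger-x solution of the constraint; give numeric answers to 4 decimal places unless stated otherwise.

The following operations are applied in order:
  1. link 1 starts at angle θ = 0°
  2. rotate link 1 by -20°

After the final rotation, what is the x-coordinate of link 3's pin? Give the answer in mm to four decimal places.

geometry: r = 44 mm, L = 266 mm, e = 14 mm; θ starts at 0°
rotate link 1 by -20°: θ ← 0° -20° = -20°
crank pin P = (r cos θ, r sin θ) = (41.346475, -15.048886)
h = r sin θ − e = -15.048886 − 14 = -29.048886
x = r cos θ + √(L² − h²) = 41.346475 + 264.409081 = 305.755556

305.7556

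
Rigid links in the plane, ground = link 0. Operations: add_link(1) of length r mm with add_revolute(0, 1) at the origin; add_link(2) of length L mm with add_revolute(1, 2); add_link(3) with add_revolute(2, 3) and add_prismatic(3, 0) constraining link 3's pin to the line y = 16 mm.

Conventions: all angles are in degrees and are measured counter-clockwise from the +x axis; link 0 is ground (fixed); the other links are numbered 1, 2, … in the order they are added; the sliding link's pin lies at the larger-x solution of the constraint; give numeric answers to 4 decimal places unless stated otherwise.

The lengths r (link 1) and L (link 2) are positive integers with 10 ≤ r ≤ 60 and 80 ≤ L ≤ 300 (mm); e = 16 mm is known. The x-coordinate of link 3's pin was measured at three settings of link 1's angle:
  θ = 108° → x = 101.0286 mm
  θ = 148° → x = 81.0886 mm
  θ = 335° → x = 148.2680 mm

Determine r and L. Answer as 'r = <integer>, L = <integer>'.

constraint per measurement: (x − r cos θ)² + (r sin θ − e)² = L²
subtracting the θ₁ and θ₂ equations cancels the r² and L² terms:
r = (x₁² − x₂²) / (2[(x₁cos θ₁ + e sin θ₁) − (x₂cos θ₂ + e sin θ₂)]) = 40.9999 → r = 41
L² = (x₁ − r cos θ₁)² + (r sin θ₁ − e)² = 13455.9953 → L = 116.0000 → L = 116
check at θ₃=335°: x = 148.2680 (printed 148.2680) ✓

r = 41, L = 116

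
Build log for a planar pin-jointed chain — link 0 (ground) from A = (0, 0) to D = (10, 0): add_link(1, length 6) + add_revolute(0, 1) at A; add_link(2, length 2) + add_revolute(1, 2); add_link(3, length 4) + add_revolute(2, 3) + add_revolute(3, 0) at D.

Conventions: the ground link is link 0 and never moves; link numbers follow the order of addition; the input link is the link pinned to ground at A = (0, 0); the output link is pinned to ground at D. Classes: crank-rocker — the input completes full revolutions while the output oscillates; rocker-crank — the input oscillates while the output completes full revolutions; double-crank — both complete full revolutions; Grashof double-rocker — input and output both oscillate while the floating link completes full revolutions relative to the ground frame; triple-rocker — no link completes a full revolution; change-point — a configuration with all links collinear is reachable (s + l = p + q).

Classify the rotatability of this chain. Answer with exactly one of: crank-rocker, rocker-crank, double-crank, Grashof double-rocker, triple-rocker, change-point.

lengths: ground=10, input=6, coupler=2, output=4
sorted: s=2 (shortest), l=10 (longest), p+q=10
s + l = 12 vs p + q = 10
s + l > p + q → non-Grashof → no link fully rotates → triple-rocker

triple-rocker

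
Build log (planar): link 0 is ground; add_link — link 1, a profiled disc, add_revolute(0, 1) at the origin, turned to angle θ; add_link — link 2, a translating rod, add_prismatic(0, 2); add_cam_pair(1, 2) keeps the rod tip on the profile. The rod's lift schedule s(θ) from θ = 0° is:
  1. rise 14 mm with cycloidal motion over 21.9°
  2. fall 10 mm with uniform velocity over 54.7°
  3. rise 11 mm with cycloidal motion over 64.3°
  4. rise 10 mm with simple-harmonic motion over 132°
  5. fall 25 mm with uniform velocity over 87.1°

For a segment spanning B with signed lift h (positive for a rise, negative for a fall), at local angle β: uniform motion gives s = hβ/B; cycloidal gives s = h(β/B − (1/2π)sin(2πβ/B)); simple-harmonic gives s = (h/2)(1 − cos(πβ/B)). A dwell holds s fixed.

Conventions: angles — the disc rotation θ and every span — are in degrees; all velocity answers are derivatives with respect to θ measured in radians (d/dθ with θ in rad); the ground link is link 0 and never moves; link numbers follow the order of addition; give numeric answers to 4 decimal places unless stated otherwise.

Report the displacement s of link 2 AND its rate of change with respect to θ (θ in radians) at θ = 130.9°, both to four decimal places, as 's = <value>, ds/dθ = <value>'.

seg 1 [0°–21.9°] cycloidal, h=14: full span → s += 14 → s = 14.0000
seg 2 [21.9°–76.6°] uniform, h=-10: full span → s += -10 → s = 4.0000
seg 3 [76.6°–140.9°] cycloidal, h=11: θ=130.9° here. β=54.3, B=64.3. 11·(0.8445 − sin(2π·0.8445)/(2π)) = 10.7405 → s = 14.7405
velocity in seg [76.6°–140.9°] (cycloidal), θ in radians: β = 54.3° = 0.9477 rad, B = 64.3° = 1.1222 rad; ds/dθ = (h/B)(1 − cos(2πβ/B)) = (11/1.1222)(1 − cos(2π·0.8445)) = 4.318924 mm/rad

s = 14.7405, ds/dθ = 4.3189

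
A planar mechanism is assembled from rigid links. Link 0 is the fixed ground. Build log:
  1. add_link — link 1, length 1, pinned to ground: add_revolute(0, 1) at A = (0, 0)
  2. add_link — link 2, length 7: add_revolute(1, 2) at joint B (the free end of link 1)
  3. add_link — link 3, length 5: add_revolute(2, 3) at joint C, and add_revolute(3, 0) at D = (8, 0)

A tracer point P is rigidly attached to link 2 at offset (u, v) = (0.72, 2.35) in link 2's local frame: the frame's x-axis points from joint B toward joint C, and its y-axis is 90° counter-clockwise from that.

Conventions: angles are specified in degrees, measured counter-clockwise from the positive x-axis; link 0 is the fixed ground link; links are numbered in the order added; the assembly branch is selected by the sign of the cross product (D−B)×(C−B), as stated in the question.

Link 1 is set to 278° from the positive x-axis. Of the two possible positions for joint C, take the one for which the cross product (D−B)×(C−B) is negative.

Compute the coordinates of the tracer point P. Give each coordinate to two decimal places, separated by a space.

A=(0,0), D=(8.00,0)
B = A + 1.00·(cos278°, sin278°) = (0.1392, -0.9903)
|BD| = 7.9230
circle(B,7.00) ∩ circle(D,5.00): a=5.4761, h=4.3604
  candidates: C₊=(5.0273,4.0203) cross=34.547; C₋=(6.1173,-4.6320) cross=-34.547
  branch - wants cross < 0 → take C=(6.1173,-4.6320) (cross=-34.547)
ex = (C−B)/|BC| = (0.8540,-0.5202); ey = (0.5202,0.8540)
P = B + 0.72·ex + 2.35·ey = (1.9766,0.6421)

1.98 0.64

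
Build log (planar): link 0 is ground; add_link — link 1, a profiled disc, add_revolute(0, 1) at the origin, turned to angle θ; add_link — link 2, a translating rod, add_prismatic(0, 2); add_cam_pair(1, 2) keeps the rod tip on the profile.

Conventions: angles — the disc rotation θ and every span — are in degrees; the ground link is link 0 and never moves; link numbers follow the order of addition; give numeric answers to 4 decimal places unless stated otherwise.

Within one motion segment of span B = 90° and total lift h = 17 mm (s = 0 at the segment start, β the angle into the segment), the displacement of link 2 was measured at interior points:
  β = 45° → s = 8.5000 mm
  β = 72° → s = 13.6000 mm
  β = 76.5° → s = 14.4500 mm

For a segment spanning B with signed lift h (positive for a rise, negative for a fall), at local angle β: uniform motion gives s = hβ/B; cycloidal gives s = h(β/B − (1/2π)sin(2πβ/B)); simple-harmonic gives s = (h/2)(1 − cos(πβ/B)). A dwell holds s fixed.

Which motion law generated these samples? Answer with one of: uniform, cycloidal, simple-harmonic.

candidates at β/B = r: uniform s = h·r (linear in β); cycloidal s = h·(r − sin(2πr)/(2π)); simple-harmonic s = (h/2)(1 − cos(πr))
β=45°: printed 8.5000 | uniform 8.5000, cycloidal 8.5000, simple-harmonic 8.5000
β=72°: printed 13.6000 | uniform 13.6000, cycloidal 16.1732, simple-harmonic 15.3766
β=76.5°: printed 14.4500 | uniform 14.4500, cycloidal 16.6389, simple-harmonic 16.0736
only one law matches every sample → uniform

uniform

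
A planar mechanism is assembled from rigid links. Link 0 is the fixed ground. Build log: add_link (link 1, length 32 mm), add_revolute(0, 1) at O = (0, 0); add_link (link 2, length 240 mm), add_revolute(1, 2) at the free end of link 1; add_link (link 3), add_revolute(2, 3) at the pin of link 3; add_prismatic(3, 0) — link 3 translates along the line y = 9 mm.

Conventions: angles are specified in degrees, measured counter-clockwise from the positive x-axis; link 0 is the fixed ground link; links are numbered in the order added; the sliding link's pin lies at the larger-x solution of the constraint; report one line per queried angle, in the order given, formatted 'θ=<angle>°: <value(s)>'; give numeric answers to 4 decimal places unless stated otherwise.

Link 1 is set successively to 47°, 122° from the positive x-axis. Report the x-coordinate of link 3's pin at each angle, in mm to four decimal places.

geometry: r = 32 mm, L = 240 mm, e = 9 mm
θ=47°: crank pin P = (r cos θ, r sin θ) = (21.823948, 23.403318)
θ=47°: h = r sin θ − e = 23.403318 − 9 = 14.403318
θ=47°: x = r cos θ + √(L² − h²) = 21.823948 + 239.567411 = 261.391359
θ=122°: crank pin P = (r cos θ, r sin θ) = (-16.957416, 27.137539)
θ=122°: h = r sin θ − e = 27.137539 − 9 = 18.137539
θ=122°: x = r cos θ + √(L² − h²) = -16.957416 + 239.313664 = 222.356247

θ=47°: 261.3914
θ=122°: 222.3562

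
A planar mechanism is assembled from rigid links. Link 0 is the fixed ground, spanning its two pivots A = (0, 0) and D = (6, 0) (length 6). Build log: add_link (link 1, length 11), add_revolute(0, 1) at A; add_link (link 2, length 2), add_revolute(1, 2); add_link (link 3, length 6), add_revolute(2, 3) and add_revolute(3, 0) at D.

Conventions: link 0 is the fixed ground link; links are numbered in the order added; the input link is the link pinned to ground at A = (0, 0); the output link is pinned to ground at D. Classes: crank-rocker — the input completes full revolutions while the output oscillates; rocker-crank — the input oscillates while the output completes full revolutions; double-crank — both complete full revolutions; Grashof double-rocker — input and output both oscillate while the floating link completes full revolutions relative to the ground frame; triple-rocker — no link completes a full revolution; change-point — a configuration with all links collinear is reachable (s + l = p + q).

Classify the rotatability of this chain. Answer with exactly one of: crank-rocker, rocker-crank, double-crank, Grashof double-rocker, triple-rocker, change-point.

lengths: ground=6, input=11, coupler=2, output=6
sorted: s=2 (shortest), l=11 (longest), p+q=12
s + l = 13 vs p + q = 12
s + l > p + q → non-Grashof → no link fully rotates → triple-rocker

triple-rocker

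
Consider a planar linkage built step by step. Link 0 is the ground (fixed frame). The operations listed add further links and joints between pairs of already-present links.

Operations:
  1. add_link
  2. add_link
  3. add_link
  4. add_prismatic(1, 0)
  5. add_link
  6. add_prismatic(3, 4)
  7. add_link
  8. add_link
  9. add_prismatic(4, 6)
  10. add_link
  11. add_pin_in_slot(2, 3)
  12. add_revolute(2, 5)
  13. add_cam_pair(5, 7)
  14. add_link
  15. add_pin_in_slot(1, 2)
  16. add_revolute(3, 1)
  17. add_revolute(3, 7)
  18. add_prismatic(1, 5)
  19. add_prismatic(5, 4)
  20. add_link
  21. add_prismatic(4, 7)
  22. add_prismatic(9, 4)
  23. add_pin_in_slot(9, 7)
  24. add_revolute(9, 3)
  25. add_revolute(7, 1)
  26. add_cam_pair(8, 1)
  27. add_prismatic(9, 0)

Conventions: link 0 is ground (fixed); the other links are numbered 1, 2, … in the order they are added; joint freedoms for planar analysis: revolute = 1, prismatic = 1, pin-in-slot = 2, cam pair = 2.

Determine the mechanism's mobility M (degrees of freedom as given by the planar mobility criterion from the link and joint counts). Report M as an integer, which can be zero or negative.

(L,J1,J2)=(1,0,0); link0 fixed
link1: (2,0,0)
link2: (3,0,0)
link3: (4,0,0)
P 1-0 [J1]: (4,1,0)
link4: (5,1,0)
P 3-4 [J1]: (5,2,0)
link5: (6,2,0)
link6: (7,2,0)
P 4-6 [J1]: (7,3,0)
link7: (8,3,0)
PS 2-3 [J2]: (8,3,1)
R 2-5 [J1]: (8,4,1)
C 5-7 [J2]: (8,4,2)
link8: (9,4,2)
PS 1-2 [J2]: (9,4,3)
R 3-1 [J1]: (9,5,3)
R 3-7 [J1]: (9,6,3)
P 1-5 [J1]: (9,7,3)
P 5-4 [J1]: (9,8,3)
link9: (10,8,3)
P 4-7 [J1]: (10,9,3)
P 9-4 [J1]: (10,10,3)
PS 9-7 [J2]: (10,10,4)
R 9-3 [J1]: (10,11,4)
R 7-1 [J1]: (10,12,4)
C 8-1 [J2]: (10,12,5)
P 9-0 [J1]: (10,13,5)
Grübler: 3·9 − 2·13 − 5 = -4

M = -4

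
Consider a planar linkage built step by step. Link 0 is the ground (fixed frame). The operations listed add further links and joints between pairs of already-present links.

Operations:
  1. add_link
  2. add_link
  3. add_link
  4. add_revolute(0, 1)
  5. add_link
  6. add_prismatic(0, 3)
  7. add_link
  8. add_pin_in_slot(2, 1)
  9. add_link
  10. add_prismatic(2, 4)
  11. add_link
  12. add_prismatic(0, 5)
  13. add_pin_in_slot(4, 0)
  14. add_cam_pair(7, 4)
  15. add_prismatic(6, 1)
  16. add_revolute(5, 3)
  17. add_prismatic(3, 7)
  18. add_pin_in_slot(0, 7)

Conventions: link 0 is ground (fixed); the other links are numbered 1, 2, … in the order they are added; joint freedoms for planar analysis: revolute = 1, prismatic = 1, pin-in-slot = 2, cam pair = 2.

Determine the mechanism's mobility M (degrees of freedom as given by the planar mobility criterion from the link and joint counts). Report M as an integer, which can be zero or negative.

(L,J1,J2)=(1,0,0); link0 fixed
link1: (2,0,0)
link2: (3,0,0)
link3: (4,0,0)
R 0-1 [J1]: (4,1,0)
link4: (5,1,0)
P 0-3 [J1]: (5,2,0)
link5: (6,2,0)
PS 2-1 [J2]: (6,2,1)
link6: (7,2,1)
P 2-4 [J1]: (7,3,1)
link7: (8,3,1)
P 0-5 [J1]: (8,4,1)
PS 4-0 [J2]: (8,4,2)
C 7-4 [J2]: (8,4,3)
P 6-1 [J1]: (8,5,3)
R 5-3 [J1]: (8,6,3)
P 3-7 [J1]: (8,7,3)
PS 0-7 [J2]: (8,7,4)
Grübler: 3·7 − 2·7 − 4 = 3

M = 3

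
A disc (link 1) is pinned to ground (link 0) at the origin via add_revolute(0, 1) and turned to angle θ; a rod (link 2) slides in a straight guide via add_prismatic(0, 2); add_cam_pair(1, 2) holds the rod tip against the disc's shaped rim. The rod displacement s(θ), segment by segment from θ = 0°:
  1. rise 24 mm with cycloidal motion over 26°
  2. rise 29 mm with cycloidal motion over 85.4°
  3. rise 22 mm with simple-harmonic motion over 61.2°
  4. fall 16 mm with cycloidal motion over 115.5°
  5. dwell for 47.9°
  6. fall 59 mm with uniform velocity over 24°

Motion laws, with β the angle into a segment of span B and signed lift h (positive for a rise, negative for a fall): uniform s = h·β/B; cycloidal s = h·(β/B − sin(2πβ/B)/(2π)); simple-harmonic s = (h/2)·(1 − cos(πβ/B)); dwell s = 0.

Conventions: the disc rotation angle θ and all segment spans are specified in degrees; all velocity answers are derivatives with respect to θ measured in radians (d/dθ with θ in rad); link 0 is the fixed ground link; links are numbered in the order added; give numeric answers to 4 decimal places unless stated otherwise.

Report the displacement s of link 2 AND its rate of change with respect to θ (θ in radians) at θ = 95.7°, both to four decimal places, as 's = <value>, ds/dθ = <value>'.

segment 1 (0° to 26°, cycloidal, h = 24) is passed completely: s = 0.0000 + (24) = 24.0000
θ = 95.7° falls in segment 2 (26° to 111.4°, cycloidal, h = 29): β = 95.7 − 26 = 69.7°, B = 85.4°; Δs = 29·(0.8162 − sin(2π·0.8162)/(2π)) = 27.8910; s = 24.0000 + 27.8910 = 51.8910
velocity in seg [26°–111.4°] (cycloidal), θ in radians: β = 69.7° = 1.2165 rad, B = 85.4° = 1.4905 rad; ds/dθ = (h/B)(1 − cos(2πβ/B)) = (29/1.4905)(1 − cos(2π·0.8162)) = 11.599484 mm/rad

s = 51.8910, ds/dθ = 11.5995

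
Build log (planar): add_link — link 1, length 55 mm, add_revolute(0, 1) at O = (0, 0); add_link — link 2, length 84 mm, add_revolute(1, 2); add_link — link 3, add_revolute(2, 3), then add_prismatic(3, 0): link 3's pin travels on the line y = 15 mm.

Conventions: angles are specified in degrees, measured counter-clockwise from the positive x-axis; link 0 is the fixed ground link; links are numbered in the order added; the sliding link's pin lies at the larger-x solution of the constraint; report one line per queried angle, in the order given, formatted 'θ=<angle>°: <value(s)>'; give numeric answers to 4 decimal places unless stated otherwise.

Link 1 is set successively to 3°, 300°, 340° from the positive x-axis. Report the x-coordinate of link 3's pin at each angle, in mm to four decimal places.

geometry: r = 55 mm, L = 84 mm, e = 15 mm
θ=3°: crank pin P = (r cos θ, r sin θ) = (54.924624, 2.878478)
θ=3°: h = r sin θ − e = 2.878478 − 15 = -12.121522
θ=3°: x = r cos θ + √(L² − h²) = 54.924624 + 83.120808 = 138.045432
θ=300°: crank pin P = (r cos θ, r sin θ) = (27.500000, -47.631397)
θ=300°: h = r sin θ − e = -47.631397 − 15 = -62.631397
θ=300°: x = r cos θ + √(L² − h²) = 27.500000 + 55.975960 = 83.475960
θ=340°: crank pin P = (r cos θ, r sin θ) = (51.683094, -18.811108)
θ=340°: h = r sin θ − e = -18.811108 − 15 = -33.811108
θ=340°: x = r cos θ + √(L² − h²) = 51.683094 + 76.894792 = 128.577886

θ=3°: 138.0454
θ=300°: 83.4760
θ=340°: 128.5779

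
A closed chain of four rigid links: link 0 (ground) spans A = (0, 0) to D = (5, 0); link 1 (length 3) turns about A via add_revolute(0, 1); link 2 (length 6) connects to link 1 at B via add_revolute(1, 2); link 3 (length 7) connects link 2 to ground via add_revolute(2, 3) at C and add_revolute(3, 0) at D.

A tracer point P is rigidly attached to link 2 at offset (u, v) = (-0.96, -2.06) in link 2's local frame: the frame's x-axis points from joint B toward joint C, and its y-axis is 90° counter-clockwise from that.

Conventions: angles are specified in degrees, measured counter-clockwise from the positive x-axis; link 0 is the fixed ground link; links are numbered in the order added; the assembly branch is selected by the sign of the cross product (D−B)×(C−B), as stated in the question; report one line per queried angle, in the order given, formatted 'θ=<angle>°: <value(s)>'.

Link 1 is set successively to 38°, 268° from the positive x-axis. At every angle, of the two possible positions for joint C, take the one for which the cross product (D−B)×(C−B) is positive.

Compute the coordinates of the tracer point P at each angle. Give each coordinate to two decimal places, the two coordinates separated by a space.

A=(0,0), D=(5.00,0)
θ=38°: B = A + 3.00·(cos38°, sin38°) = (2.3640, 1.8470)
θ=38°: |BD| = 3.2186
θ=38°: circle(B,6.00) ∩ circle(D,7.00): a=-0.4102, h=5.9860
θ=38°:   candidates: C₊=(5.4631,6.9847) cross=19.267; C₋=(-1.4069,-2.8200) cross=-19.267
θ=38°:   branch + wants cross > 0 → take C=(5.4631,6.9847) (cross=19.267)
θ=38°: ex = (C−B)/|BC| = (0.5165,0.8563); ey = (-0.8563,0.5165)
θ=38°: P = B + -0.96·ex + -2.06·ey = (3.6321,-0.0391)
θ=268°: B = A + 3.00·(cos268°, sin268°) = (-0.1047, -2.9982)
θ=268°: |BD| = 5.9200
θ=268°: circle(B,6.00) ∩ circle(D,7.00): a=1.8621, h=5.7037
θ=268°:   candidates: C₊=(-1.3877,2.8630) cross=33.766; C₋=(4.3895,-6.9733) cross=-33.766
θ=268°:   branch + wants cross > 0 → take C=(-1.3877,2.8630) (cross=33.766)
θ=268°: ex = (C−B)/|BC| = (-0.2138,0.9769); ey = (-0.9769,-0.2138)
θ=268°: P = B + -0.96·ex + -2.06·ey = (2.1129,-3.4955)

θ=38°: 3.63 -0.04
θ=268°: 2.11 -3.50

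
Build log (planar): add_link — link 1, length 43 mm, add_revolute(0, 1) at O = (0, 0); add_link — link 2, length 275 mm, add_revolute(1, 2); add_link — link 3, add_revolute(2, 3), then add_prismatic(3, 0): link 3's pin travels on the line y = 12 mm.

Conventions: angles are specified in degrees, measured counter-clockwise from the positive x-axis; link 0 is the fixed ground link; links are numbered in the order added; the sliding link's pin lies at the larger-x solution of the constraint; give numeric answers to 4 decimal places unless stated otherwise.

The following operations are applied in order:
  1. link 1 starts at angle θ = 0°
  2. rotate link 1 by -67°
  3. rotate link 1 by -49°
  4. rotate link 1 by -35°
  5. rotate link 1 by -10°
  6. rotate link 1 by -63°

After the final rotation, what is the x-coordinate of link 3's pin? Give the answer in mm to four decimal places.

geometry: r = 43 mm, L = 275 mm, e = 12 mm; θ starts at 0°
rotate link 1 by -67°: θ ← 0° -67° = -67°
rotate link 1 by -49°: θ ← -67° -49° = -116°
rotate link 1 by -35°: θ ← -116° -35° = -151°
rotate link 1 by -10°: θ ← -151° -10° = -161°
rotate link 1 by -63°: θ ← -161° -63° = -224°
crank pin P = (r cos θ, r sin θ) = (-30.931611, 29.870310)
h = r sin θ − e = 29.870310 − 12 = 17.870310
x = r cos θ + √(L² − h²) = -30.931611 + 274.418753 = 243.487142

243.4871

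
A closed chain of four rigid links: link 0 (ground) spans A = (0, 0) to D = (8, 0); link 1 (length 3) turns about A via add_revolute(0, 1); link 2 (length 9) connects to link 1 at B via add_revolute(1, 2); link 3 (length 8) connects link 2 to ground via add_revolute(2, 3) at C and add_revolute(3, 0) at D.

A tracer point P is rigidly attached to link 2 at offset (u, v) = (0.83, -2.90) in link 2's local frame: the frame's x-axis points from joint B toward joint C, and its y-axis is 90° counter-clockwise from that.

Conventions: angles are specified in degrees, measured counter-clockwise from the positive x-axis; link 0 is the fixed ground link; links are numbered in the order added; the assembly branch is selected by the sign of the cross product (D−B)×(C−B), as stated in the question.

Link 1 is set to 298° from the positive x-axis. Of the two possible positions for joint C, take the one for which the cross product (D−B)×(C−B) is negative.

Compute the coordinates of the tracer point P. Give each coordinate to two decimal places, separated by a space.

A=(0,0), D=(8.00,0)
B = A + 3.00·(cos298°, sin298°) = (1.4084, -2.6488)
|BD| = 7.1039
circle(B,9.00) ∩ circle(D,8.00): a=4.7485, h=7.6454
  candidates: C₊=(2.9637,6.2158) cross=54.312; C₋=(8.6652,-7.9723) cross=-54.312
  branch - wants cross < 0 → take C=(8.6652,-7.9723) (cross=-54.312)
ex = (C−B)/|BC| = (0.8063,-0.5915); ey = (0.5915,0.8063)
P = B + 0.83·ex + -2.90·ey = (0.3623,-5.4781)

0.36 -5.48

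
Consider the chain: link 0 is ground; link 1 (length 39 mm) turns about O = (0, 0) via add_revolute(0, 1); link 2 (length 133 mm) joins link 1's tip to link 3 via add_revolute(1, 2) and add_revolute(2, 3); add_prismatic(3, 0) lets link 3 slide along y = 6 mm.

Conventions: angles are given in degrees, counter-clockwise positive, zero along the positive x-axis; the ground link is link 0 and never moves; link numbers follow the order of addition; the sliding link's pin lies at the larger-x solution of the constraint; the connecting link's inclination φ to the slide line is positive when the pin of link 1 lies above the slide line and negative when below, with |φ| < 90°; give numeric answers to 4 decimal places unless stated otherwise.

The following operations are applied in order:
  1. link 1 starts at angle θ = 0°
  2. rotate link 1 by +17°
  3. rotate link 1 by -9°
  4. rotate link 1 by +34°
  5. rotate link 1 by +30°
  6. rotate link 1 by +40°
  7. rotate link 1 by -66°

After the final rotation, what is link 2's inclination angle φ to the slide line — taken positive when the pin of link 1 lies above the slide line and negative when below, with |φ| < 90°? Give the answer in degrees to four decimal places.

geometry: r = 39 mm, L = 133 mm, e = 6 mm; θ starts at 0°
rotate link 1 by +17°: θ ← 0° +17° = 17°
rotate link 1 by -9°: θ ← 17° -9° = 8°
rotate link 1 by +34°: θ ← 8° +34° = 42°
rotate link 1 by +30°: θ ← 42° +30° = 72°
rotate link 1 by +40°: θ ← 72° +40° = 112°
rotate link 1 by -66°: θ ← 112° -66° = 46°
h = r sin θ − e = 28.054252 − 6 = 22.054252
sin φ = h / L = 22.054252 / 133 = 0.16582145
φ = arcsin(0.16582145) = 9.544957°

9.5450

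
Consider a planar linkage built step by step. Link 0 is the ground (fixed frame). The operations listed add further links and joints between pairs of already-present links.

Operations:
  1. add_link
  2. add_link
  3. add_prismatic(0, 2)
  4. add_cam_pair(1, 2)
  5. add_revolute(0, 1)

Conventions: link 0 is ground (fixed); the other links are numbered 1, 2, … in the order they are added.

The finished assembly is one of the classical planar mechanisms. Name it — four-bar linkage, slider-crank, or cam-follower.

links: 3 (incl. ground); joints: 1 revolute, 1 prismatic, 1 higher (cam) pair, forming one closed loop
3 links, revolute + prismatic + higher pair in one loop → cam-follower

cam-follower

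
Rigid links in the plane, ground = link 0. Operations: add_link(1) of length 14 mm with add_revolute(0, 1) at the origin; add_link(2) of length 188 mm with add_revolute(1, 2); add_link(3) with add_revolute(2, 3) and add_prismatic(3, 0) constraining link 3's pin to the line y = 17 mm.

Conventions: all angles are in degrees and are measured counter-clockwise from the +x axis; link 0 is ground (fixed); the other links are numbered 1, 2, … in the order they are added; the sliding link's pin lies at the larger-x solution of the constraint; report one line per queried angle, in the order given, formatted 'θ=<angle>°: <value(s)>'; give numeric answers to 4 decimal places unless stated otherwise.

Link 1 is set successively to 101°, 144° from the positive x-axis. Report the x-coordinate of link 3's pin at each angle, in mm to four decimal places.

geometry: r = 14 mm, L = 188 mm, e = 17 mm
θ=101°: crank pin P = (r cos θ, r sin θ) = (-2.671326, 13.742781)
θ=101°: h = r sin θ − e = 13.742781 − 17 = -3.257219
θ=101°: x = r cos θ + √(L² − h²) = -2.671326 + 187.971781 = 185.300455
θ=144°: crank pin P = (r cos θ, r sin θ) = (-11.326238, 8.228994)
θ=144°: h = r sin θ − e = 8.228994 − 17 = -8.771006
θ=144°: x = r cos θ + √(L² − h²) = -11.326238 + 187.795286 = 176.469048

θ=101°: 185.3005
θ=144°: 176.4690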